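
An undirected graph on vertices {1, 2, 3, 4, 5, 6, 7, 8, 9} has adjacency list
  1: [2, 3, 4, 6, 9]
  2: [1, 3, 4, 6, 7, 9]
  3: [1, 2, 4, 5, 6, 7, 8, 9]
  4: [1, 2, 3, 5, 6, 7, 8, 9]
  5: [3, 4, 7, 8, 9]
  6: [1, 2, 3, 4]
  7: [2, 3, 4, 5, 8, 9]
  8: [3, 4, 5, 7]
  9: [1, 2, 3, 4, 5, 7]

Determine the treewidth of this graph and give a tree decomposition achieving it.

Treewidth 4.
One optimal decomposition is:
Bags: B1 = {1, 2, 3, 4, 9}  B2 = {2, 3, 4, 7, 9}  B3 = {3, 4, 5, 7, 9}  B4 = {3, 4, 5, 7, 8}  B5 = {1, 2, 3, 4, 6}
Tree: B1–B2, B2–B3, B3–B4, B1–B5

The largest bag has 5 vertices, giving width 4; this decomposition certifies tw(G) ≤ 4. Conversely, {3, 4, 5, 7, 8} is a clique of size 5, and the vertices of any clique must share a bag in every tree decomposition; so some bag has ≥ 5 vertices and tw(G) ≥ 4. Combining the bounds, tw(G) = 4.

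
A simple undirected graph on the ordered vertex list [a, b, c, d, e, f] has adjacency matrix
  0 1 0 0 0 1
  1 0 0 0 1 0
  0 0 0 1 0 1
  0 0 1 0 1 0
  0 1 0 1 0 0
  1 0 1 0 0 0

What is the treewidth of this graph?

2

A width-2 tree decomposition is:
Bags: B1 = {a, b, f}  B2 = {b, c, f}  B3 = {b, c, d}  B4 = {b, d, e}
Tree: B1–B2, B2–B3, B3–B4
The largest bag has 3 vertices, giving width 2; this decomposition certifies tw(G) ≤ 2. The edges b–a–f–c–d–e–b form a cycle, so G is not a tree and its treewidth is at least 2. The upper and lower bounds meet at 2, so that is the treewidth.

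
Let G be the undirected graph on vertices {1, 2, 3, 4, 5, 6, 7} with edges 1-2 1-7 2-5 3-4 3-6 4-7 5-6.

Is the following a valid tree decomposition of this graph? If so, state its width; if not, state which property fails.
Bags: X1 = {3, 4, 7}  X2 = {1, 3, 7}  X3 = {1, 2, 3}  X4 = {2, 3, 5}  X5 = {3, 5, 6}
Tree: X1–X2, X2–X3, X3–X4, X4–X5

Yes; width 2.

Vertex coverage: the bags together contain {1, 2, 3, 4, 5, 6, 7}, the full vertex set. Edge coverage: each edge of G has both endpoints in at least one bag. Running intersection: for every vertex, the bags containing it form a connected subtree. All three properties hold, so this is a valid tree decomposition of width max|bag| − 1 = 2, and hence tw(G) ≤ 2.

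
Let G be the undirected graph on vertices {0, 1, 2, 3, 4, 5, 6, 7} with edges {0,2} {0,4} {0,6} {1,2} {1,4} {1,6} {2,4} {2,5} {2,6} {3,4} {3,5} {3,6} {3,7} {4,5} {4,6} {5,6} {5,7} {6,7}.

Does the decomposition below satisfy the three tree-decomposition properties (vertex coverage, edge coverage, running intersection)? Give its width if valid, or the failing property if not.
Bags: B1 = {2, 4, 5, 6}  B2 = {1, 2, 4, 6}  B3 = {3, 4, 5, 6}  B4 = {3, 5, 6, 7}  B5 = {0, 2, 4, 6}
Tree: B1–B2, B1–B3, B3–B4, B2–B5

Checking the three conditions: (i) the bags cover all of {0, 1, 2, 3, 4, 5, 6, 7}; (ii) for each edge, some bag contains both endpoints; (iii) the bags containing any fixed vertex form a subtree. All hold, so the decomposition is valid with width 4 − 1 = 3.

Yes; width 3.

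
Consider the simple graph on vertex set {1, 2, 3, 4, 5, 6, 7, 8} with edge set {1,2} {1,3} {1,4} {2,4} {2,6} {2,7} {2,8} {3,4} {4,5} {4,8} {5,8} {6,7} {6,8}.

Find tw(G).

A width-2 tree decomposition is:
Bags: B1 = {1, 2, 4}  B2 = {2, 4, 8}  B3 = {2, 6, 8}  B4 = {1, 3, 4}  B5 = {4, 5, 8}  B6 = {2, 6, 7}
Tree: B1–B2, B2–B3, B1–B4, B2–B5, B3–B6
Every bag has size at most 3, so the width is 3 − 1 = 2 and tw(G) ≤ 2. For the lower bound, the 3 vertices {2, 4, 8} are pairwise adjacent, and any tree decomposition puts a clique entirely inside one bag — forcing width ≥ 2. Combining the bounds, tw(G) = 2.

2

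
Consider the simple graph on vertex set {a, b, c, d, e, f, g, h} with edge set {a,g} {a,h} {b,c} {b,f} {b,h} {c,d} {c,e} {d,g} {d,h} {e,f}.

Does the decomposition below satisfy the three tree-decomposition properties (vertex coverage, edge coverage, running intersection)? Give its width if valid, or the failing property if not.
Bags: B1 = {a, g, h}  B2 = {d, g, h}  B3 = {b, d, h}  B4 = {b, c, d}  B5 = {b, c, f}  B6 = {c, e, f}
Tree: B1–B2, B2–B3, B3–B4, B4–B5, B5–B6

Every vertex of G appears in some bag (union = {a, b, c, d, e, f, g, h}); every edge is covered by a bag; and for each vertex v the set of bags containing v is connected in the bag tree. The decomposition is therefore valid. The largest bag has 3 vertices, so the width is 2.

Yes; width 2.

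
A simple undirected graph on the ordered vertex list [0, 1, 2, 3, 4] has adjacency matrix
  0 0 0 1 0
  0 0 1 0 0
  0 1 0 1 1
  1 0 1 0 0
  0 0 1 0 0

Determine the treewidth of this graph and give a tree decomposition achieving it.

Each bag holds 2 vertices, so the decomposition has width 1, which upper-bounds the treewidth. Since G has at least one edge (e.g. 2–3), it is not an edgeless graph, so tw(G) ≥ 1. Hence tw(G) = 1 exactly.

Treewidth 1.
Bags: B1 = {2, 3}  B2 = {1, 2}  B3 = {2, 4}  B4 = {0, 3}
Tree: B1–B2, B1–B3, B1–B4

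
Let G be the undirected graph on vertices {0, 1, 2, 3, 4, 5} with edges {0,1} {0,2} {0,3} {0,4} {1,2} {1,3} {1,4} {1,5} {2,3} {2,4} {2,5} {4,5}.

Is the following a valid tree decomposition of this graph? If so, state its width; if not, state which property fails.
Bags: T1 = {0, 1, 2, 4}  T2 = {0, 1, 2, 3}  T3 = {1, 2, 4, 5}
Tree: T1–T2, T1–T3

Vertex coverage: the bags together contain {0, 1, 2, 3, 4, 5}, the full vertex set. Edge coverage: each edge of G has both endpoints in at least one bag. Running intersection: for every vertex, the bags containing it form a connected subtree. All three properties hold, so this is a valid tree decomposition of width max|bag| − 1 = 3, and hence tw(G) ≤ 3.

Yes; width 3.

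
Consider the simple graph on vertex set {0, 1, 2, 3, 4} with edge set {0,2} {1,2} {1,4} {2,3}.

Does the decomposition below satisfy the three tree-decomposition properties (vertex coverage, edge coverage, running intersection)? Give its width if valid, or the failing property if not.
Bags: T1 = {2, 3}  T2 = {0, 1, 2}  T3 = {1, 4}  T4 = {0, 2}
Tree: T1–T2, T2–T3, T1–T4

No — bags containing vertex 0 are not connected in the tree.

A tree decomposition must satisfy three properties: every vertex lies in some bag; for every edge, both endpoints lie together in some bag; and for every vertex, the bags containing it form a connected subtree. Here bags containing vertex 0 are not connected in the tree, so the decomposition is invalid.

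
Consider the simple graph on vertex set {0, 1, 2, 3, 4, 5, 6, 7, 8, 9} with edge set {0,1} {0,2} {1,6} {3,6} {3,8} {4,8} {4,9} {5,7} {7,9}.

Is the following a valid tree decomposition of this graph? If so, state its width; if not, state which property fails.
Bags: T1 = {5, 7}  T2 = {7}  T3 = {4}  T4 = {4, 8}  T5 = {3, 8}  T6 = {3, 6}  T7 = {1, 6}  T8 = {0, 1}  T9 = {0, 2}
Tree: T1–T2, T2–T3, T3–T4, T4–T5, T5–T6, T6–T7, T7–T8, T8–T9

A tree decomposition must satisfy three properties: every vertex lies in some bag; for every edge, both endpoints lie together in some bag; and for every vertex, the bags containing it form a connected subtree. Here vertex 9 appears in no bag, so the decomposition is invalid.

No — vertex 9 appears in no bag.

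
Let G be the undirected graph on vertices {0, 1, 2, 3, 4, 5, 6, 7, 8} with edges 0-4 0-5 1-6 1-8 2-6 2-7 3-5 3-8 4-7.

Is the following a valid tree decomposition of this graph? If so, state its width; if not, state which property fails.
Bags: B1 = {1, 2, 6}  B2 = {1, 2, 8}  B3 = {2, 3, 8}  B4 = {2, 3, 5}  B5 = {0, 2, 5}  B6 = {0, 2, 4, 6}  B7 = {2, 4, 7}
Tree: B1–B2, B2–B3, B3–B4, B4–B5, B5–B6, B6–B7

A tree decomposition must satisfy three properties: every vertex lies in some bag; for every edge, both endpoints lie together in some bag; and for every vertex, the bags containing it form a connected subtree. Here bags containing vertex 6 are not connected in the tree, so the decomposition is invalid.

No — bags containing vertex 6 are not connected in the tree.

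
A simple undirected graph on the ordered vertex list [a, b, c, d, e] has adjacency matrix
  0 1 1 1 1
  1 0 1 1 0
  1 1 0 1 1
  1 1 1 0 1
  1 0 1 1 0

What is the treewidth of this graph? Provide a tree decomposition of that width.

Treewidth 3.
One such decomposition:
Bags: B1 = {a, c, d, e}  B2 = {a, b, c, d}
Tree: B1–B2

Every bag has size at most 4, so the width is 4 − 1 = 3 and tw(G) ≤ 3. On the other hand G contains the 4-clique {a, c, d, e}. A clique must lie in a single bag of any decomposition, so no decomposition can have width below 3. Hence tw(G) = 3 exactly.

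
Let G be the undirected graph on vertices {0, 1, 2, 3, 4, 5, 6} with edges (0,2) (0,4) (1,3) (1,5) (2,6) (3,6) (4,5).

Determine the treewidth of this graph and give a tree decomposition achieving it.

Treewidth 2.
Bags: B1 = {1, 4, 5}  B2 = {1, 3, 4}  B3 = {3, 4, 6}  B4 = {2, 4, 6}  B5 = {0, 2, 4}
Tree: B1–B2, B2–B3, B3–B4, B4–B5

Each bag holds 3 vertices, so the decomposition has width 2, which upper-bounds the treewidth. For the lower bound, G contains the cycle 4–5–1–3–6–2–0–4, so G is not a forest; only forests have treewidth ≤ 1, hence tw(G) ≥ 2. Therefore the treewidth is 2.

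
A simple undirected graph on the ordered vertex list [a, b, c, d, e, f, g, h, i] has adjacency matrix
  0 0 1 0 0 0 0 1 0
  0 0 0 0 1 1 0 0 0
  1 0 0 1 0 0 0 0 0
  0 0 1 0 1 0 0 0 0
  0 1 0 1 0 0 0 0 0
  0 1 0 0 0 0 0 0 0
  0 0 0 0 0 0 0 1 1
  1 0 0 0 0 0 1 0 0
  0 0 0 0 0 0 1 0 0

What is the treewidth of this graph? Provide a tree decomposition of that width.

Each bag holds 2 vertices, so the decomposition has width 1, which upper-bounds the treewidth. G has an edge, so its treewidth is at least 1. Combining the bounds, tw(G) = 1.

Treewidth 1.
One such decomposition:
Bags: B1 = {b, f}  B2 = {b, e}  B3 = {d, e}  B4 = {c, d}  B5 = {a, c}  B6 = {a, h}  B7 = {g, h}  B8 = {g, i}
Tree: B1–B2, B2–B3, B3–B4, B4–B5, B5–B6, B6–B7, B7–B8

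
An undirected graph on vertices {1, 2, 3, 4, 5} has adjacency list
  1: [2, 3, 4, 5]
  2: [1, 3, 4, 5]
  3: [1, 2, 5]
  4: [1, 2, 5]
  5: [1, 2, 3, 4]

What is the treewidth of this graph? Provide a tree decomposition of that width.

Treewidth 3.
One such decomposition:
Bags: B1 = {1, 2, 4, 5}  B2 = {1, 2, 3, 5}
Tree: B1–B2

Every bag has size at most 4, so the width is 4 − 1 = 3 and tw(G) ≤ 3. For the lower bound, the 4 vertices {1, 2, 3, 5} are pairwise adjacent, and any tree decomposition puts a clique entirely inside one bag — forcing width ≥ 3. Therefore the treewidth is 3.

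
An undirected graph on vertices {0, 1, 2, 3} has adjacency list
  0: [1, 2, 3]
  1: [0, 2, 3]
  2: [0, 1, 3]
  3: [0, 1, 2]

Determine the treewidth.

3

A width-3 tree decomposition is:
Bags: B1 = {0, 1, 2, 3}
Tree: (single bag)
With just one bag of size 4, the width is 4 − 1 = 3, so tw(G) ≤ 3. For the lower bound, the 4 vertices {0, 1, 2, 3} are pairwise adjacent, and any tree decomposition puts a clique entirely inside one bag — forcing width ≥ 3. Therefore the treewidth is 3.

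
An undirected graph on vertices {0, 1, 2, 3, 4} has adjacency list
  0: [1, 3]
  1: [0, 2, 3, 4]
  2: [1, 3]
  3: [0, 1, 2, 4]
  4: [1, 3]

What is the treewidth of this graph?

2

A width-2 tree decomposition is:
Bags: B1 = {0, 1, 3}  B2 = {1, 3, 4}  B3 = {1, 2, 3}
Tree: B1–B2, B2–B3
The largest bag has 3 vertices, giving width 2; this decomposition certifies tw(G) ≤ 2. Conversely, {0, 1, 3} is a clique of size 3, and the vertices of any clique must share a bag in every tree decomposition; so some bag has ≥ 3 vertices and tw(G) ≥ 2. Therefore the treewidth is 2.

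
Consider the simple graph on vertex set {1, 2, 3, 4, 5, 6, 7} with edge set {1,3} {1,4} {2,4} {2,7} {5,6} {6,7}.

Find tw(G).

1

A width-1 tree decomposition is:
Bags: B1 = {5, 6}  B2 = {6, 7}  B3 = {2, 7}  B4 = {2, 4}  B5 = {1, 4}  B6 = {1, 3}
Tree: B1–B2, B2–B3, B3–B4, B4–B5, B5–B6
Each bag holds 2 vertices, so the decomposition has width 1, which upper-bounds the treewidth. G has an edge, so its treewidth is at least 1. Combining the bounds, tw(G) = 1.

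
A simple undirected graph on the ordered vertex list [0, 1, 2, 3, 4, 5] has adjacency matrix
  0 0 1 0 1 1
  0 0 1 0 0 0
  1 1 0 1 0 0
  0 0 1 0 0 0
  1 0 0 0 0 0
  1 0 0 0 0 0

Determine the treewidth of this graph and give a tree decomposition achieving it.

The largest bag has 2 vertices, giving width 1; this decomposition certifies tw(G) ≤ 1. G has an edge, so its treewidth is at least 1. Combining the bounds, tw(G) = 1.

Treewidth 1.
One optimal decomposition is:
Bags: B1 = {0, 2}  B2 = {1, 2}  B3 = {0, 5}  B4 = {2, 3}  B5 = {0, 4}
Tree: B1–B2, B1–B3, B1–B4, B3–B5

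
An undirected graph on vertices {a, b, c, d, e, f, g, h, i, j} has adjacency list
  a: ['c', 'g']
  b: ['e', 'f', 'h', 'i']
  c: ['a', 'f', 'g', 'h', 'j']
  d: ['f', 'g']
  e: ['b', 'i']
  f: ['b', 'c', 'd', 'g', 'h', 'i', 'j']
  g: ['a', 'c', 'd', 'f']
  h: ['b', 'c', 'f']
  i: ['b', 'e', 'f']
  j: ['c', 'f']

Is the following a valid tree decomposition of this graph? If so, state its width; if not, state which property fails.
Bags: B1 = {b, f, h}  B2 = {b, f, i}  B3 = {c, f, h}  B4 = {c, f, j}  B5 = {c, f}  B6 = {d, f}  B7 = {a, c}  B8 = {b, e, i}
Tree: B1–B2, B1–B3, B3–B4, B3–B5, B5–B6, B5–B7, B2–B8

A tree decomposition must satisfy three properties: every vertex lies in some bag; for every edge, both endpoints lie together in some bag; and for every vertex, the bags containing it form a connected subtree. Here vertex g appears in no bag, so the decomposition is invalid.

No — vertex g appears in no bag.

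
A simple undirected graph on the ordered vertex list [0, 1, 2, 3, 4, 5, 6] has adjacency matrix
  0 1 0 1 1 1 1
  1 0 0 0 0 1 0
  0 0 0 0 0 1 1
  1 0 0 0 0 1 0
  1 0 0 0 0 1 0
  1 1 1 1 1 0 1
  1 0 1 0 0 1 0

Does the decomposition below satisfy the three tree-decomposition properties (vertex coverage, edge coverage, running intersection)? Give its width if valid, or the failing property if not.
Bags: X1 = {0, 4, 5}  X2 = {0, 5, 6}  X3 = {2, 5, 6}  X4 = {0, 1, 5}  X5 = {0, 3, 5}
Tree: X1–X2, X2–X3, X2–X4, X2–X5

Every vertex of G appears in some bag (union = {0, 1, 2, 3, 4, 5, 6}); every edge is covered by a bag; and for each vertex v the set of bags containing v is connected in the bag tree. The decomposition is therefore valid. The largest bag has 3 vertices, so the width is 2.

Yes; width 2.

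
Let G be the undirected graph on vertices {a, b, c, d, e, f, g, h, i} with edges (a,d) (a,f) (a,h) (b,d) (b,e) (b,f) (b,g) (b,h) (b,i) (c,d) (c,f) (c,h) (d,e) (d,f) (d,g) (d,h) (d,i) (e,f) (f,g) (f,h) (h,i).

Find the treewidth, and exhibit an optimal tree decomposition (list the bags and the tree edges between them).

The largest bag has 4 vertices, giving width 3; this decomposition certifies tw(G) ≤ 3. For the lower bound, the 4 vertices {b, d, f, g} are pairwise adjacent, and any tree decomposition puts a clique entirely inside one bag — forcing width ≥ 3. Combining the bounds, tw(G) = 3.

Treewidth 3.
One optimal decomposition is:
Bags: B1 = {b, d, f, h}  B2 = {b, d, h, i}  B3 = {a, d, f, h}  B4 = {b, d, e, f}  B5 = {b, d, f, g}  B6 = {c, d, f, h}
Tree: B1–B2, B1–B3, B1–B4, B4–B5, B1–B6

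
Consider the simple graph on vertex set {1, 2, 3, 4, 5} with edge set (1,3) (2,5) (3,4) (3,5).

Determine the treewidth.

1

A width-1 tree decomposition is:
Bags: B1 = {1, 3}  B2 = {3, 5}  B3 = {2, 5}  B4 = {3, 4}
Tree: B1–B2, B2–B3, B1–B4
Every bag has size at most 2, so the width is 2 − 1 = 1 and tw(G) ≤ 1. Since G has at least one edge (e.g. 3–1), it is not an edgeless graph, so tw(G) ≥ 1. Combining the bounds, tw(G) = 1.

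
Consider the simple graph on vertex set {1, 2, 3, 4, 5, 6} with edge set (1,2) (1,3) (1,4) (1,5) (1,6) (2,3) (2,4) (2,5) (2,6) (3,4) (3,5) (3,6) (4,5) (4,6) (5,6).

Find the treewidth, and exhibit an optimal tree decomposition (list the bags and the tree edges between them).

Treewidth 5.
One optimal decomposition is:
Bags: B1 = {1, 2, 3, 4, 5, 6}
Tree: (single bag)

With just one bag of size 6, the width is 6 − 1 = 5, so tw(G) ≤ 5. Conversely, {1, 2, 3, 4, 5, 6} is a clique of size 6, and the vertices of any clique must share a bag in every tree decomposition; so some bag has ≥ 6 vertices and tw(G) ≥ 5. The upper and lower bounds meet at 5, so that is the treewidth.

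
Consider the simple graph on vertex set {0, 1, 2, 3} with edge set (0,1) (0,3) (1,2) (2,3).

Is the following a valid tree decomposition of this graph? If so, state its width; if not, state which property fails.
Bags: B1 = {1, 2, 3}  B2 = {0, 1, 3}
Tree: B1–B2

Yes; width 2.

Checking the three conditions: (i) the bags cover all of {0, 1, 2, 3}; (ii) for each edge, some bag contains both endpoints; (iii) the bags containing any fixed vertex form a subtree. All hold, so the decomposition is valid with width 3 − 1 = 2.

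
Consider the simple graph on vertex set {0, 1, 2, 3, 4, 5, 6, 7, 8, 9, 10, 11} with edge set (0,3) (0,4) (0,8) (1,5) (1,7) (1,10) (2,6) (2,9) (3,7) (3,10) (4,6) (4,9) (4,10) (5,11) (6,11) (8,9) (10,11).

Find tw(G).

A width-3 tree decomposition is:
Bags: B1 = {2, 6, 8, 9}  B2 = {4, 6, 8, 9}  B3 = {0, 4, 6, 8}  B4 = {0, 4, 6, 11}  B5 = {0, 4, 10, 11}  B6 = {0, 3, 10, 11}  B7 = {3, 5, 10, 11}  B8 = {1, 3, 5, 10}  B9 = {1, 3, 5, 7}
Tree: B1–B2, B2–B3, B3–B4, B4–B5, B5–B6, B6–B7, B7–B8, B8–B9
Every bag has size at most 4, so the width is 4 − 1 = 3 and tw(G) ≤ 3. For the lower bound: the 4 vertex sets {2,8,9}, {6}, {4}, {0,3,10,11} are disjoint, each induces a connected subgraph, and every pair is joined by at least one edge of G. Contracting each set to a single vertex therefore yields K_{4} as a minor, and since treewidth is minor-monotone, tw(G) ≥ tw(K_{4}) = 3. The upper and lower bounds meet at 3, so that is the treewidth.

3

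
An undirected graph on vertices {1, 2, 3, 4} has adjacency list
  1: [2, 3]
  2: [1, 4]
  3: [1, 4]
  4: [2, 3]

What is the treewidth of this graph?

2

A width-2 tree decomposition is:
Bags: B1 = {1, 2, 4}  B2 = {1, 3, 4}
Tree: B1–B2
Each bag holds 3 vertices, so the decomposition has width 2, which upper-bounds the treewidth. For the lower bound, G contains the cycle 4–2–1–3–4, so G is not a forest; only forests have treewidth ≤ 1, hence tw(G) ≥ 2. Hence tw(G) = 2 exactly.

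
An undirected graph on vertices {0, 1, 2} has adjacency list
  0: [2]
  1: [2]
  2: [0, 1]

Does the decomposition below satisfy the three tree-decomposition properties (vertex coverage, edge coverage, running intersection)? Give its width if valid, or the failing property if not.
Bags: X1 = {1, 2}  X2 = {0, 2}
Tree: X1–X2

Yes; width 1.

Every vertex of G appears in some bag (union = {0, 1, 2}); every edge is covered by a bag; and for each vertex v the set of bags containing v is connected in the bag tree. The decomposition is therefore valid. The largest bag has 2 vertices, so the width is 1.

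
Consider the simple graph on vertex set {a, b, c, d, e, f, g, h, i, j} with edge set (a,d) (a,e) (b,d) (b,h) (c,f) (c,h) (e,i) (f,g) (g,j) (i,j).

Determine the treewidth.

A width-2 tree decomposition is:
Bags: B1 = {a, b, d}  B2 = {a, b, h}  B3 = {a, c, h}  B4 = {a, c, f}  B5 = {a, f, g}  B6 = {a, g, j}  B7 = {a, i, j}  B8 = {a, e, i}
Tree: B1–B2, B2–B3, B3–B4, B4–B5, B5–B6, B6–B7, B7–B8
Every bag has size at most 3, so the width is 3 − 1 = 2 and tw(G) ≤ 2. For the lower bound, G contains the cycle a–d–b–h–c–f–g–j–i–e–a, so G is not a forest; only forests have treewidth ≤ 1, hence tw(G) ≥ 2. The upper and lower bounds meet at 2, so that is the treewidth.

2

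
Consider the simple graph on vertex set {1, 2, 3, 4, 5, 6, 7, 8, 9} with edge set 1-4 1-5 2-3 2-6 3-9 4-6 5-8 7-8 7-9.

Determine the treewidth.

2

A width-2 tree decomposition is:
Bags: B1 = {1, 4, 5}  B2 = {4, 5, 6}  B3 = {2, 5, 6}  B4 = {2, 3, 5}  B5 = {3, 5, 9}  B6 = {5, 7, 9}  B7 = {5, 7, 8}
Tree: B1–B2, B2–B3, B3–B4, B4–B5, B5–B6, B6–B7
Every bag has size at most 3, so the width is 3 − 1 = 2 and tw(G) ≤ 2. For the lower bound, G contains the cycle 5–1–4–6–2–3–9–7–8–5, so G is not a forest; only forests have treewidth ≤ 1, hence tw(G) ≥ 2. Therefore the treewidth is 2.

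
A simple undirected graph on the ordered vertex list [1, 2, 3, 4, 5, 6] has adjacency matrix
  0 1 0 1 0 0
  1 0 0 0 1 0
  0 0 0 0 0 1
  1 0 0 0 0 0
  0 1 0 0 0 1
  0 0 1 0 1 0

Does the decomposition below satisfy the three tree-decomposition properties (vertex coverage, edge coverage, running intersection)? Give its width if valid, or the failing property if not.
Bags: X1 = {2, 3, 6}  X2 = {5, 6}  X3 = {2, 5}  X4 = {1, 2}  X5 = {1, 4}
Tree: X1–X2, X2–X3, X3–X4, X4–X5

No — bags containing vertex 2 are not connected in the tree.

A tree decomposition must satisfy three properties: every vertex lies in some bag; for every edge, both endpoints lie together in some bag; and for every vertex, the bags containing it form a connected subtree. Here bags containing vertex 2 are not connected in the tree, so the decomposition is invalid.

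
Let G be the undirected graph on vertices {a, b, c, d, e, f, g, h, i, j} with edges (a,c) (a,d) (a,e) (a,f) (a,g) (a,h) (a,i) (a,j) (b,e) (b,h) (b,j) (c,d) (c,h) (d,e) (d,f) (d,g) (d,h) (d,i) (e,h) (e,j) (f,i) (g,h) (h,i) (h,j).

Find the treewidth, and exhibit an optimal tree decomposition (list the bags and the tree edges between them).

The largest bag has 4 vertices, giving width 3; this decomposition certifies tw(G) ≤ 3. On the other hand G contains the 4-clique {a, d, g, h}. A clique must lie in a single bag of any decomposition, so no decomposition can have width below 3. Hence tw(G) = 3 exactly.

Treewidth 3.
One such decomposition:
Bags: B1 = {a, d, e, h}  B2 = {a, c, d, h}  B3 = {a, d, h, i}  B4 = {a, d, g, h}  B5 = {a, d, f, i}  B6 = {a, e, h, j}  B7 = {b, e, h, j}
Tree: B1–B2, B1–B3, B2–B4, B3–B5, B1–B6, B6–B7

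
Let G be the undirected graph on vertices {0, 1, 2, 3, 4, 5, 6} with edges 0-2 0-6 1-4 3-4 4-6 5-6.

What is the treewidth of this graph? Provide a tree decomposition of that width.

Every bag has size at most 2, so the width is 2 − 1 = 1 and tw(G) ≤ 1. G has an edge, so its treewidth is at least 1. Hence tw(G) = 1 exactly.

Treewidth 1.
Bags: B1 = {0, 6}  B2 = {4, 6}  B3 = {5, 6}  B4 = {0, 2}  B5 = {3, 4}  B6 = {1, 4}
Tree: B1–B2, B2–B3, B1–B4, B2–B5, B5–B6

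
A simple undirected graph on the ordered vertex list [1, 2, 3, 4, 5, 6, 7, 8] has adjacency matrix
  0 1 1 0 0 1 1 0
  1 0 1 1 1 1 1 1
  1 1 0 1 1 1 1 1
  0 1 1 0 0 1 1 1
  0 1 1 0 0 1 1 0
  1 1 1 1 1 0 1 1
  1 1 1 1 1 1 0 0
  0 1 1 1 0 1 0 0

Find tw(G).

4

A width-4 tree decomposition is:
Bags: B1 = {2, 3, 4, 6, 7}  B2 = {1, 2, 3, 6, 7}  B3 = {2, 3, 5, 6, 7}  B4 = {2, 3, 4, 6, 8}
Tree: B1–B2, B2–B3, B1–B4
Every bag has size at most 5, so the width is 5 − 1 = 4 and tw(G) ≤ 4. Conversely, {2, 3, 4, 6, 8} is a clique of size 5, and the vertices of any clique must share a bag in every tree decomposition; so some bag has ≥ 5 vertices and tw(G) ≥ 4. Therefore the treewidth is 4.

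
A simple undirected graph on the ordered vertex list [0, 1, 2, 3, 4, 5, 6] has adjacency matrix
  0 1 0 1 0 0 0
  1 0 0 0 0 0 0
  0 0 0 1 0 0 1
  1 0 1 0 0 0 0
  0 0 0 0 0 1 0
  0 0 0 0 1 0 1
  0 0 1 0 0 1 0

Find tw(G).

1

A width-1 tree decomposition is:
Bags: B1 = {4, 5}  B2 = {5, 6}  B3 = {2, 6}  B4 = {2, 3}  B5 = {0, 3}  B6 = {0, 1}
Tree: B1–B2, B2–B3, B3–B4, B4–B5, B5–B6
Every bag has size at most 2, so the width is 2 − 1 = 1 and tw(G) ≤ 1. G has an edge, so its treewidth is at least 1. The upper and lower bounds meet at 1, so that is the treewidth.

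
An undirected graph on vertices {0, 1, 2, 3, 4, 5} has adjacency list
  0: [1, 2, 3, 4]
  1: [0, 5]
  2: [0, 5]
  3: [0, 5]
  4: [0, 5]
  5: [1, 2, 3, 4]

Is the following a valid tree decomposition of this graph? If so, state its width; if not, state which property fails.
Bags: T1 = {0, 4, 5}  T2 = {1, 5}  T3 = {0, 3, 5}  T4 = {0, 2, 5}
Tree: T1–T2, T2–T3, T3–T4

No — edge (0,1) lies in no bag.

A tree decomposition must satisfy three properties: every vertex lies in some bag; for every edge, both endpoints lie together in some bag; and for every vertex, the bags containing it form a connected subtree. Here edge (0,1) lies in no bag, so the decomposition is invalid.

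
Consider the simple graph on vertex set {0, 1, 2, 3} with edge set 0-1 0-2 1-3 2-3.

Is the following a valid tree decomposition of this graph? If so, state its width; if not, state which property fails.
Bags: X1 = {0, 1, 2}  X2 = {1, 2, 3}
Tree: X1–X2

Yes; width 2.

Every vertex of G appears in some bag (union = {0, 1, 2, 3}); every edge is covered by a bag; and for each vertex v the set of bags containing v is connected in the bag tree. The decomposition is therefore valid. The largest bag has 3 vertices, so the width is 2.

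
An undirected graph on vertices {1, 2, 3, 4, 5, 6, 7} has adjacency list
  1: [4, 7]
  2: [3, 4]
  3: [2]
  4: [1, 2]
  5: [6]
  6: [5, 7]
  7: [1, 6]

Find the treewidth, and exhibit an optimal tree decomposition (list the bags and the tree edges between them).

Every bag has size at most 2, so the width is 2 − 1 = 1 and tw(G) ≤ 1. Any graph with an edge has treewidth ≥ 1, and G has the edge 5–6. Hence tw(G) = 1 exactly.

Treewidth 1.
One optimal decomposition is:
Bags: B1 = {5, 6}  B2 = {6, 7}  B3 = {1, 7}  B4 = {1, 4}  B5 = {2, 4}  B6 = {2, 3}
Tree: B1–B2, B2–B3, B3–B4, B4–B5, B5–B6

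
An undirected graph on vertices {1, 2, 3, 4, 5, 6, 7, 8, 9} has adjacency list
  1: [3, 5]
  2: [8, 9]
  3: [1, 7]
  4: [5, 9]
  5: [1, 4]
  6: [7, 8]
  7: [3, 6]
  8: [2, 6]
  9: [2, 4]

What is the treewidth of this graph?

2

A width-2 tree decomposition is:
Bags: B1 = {2, 8, 9}  B2 = {4, 8, 9}  B3 = {4, 5, 8}  B4 = {1, 5, 8}  B5 = {1, 3, 8}  B6 = {3, 7, 8}  B7 = {6, 7, 8}
Tree: B1–B2, B2–B3, B3–B4, B4–B5, B5–B6, B6–B7
Every bag has size at most 3, so the width is 3 − 1 = 2 and tw(G) ≤ 2. For the lower bound, G contains the cycle 8–2–9–4–5–1–3–7–6–8, so G is not a forest; only forests have treewidth ≤ 1, hence tw(G) ≥ 2. Hence tw(G) = 2 exactly.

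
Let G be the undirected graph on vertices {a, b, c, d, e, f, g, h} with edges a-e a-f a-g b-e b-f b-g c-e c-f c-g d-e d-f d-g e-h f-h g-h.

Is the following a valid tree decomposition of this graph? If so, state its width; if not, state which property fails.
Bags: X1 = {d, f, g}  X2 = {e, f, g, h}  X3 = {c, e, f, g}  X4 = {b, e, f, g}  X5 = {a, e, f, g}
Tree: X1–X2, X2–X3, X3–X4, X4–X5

No — edge (e,d) lies in no bag.

A tree decomposition must satisfy three properties: every vertex lies in some bag; for every edge, both endpoints lie together in some bag; and for every vertex, the bags containing it form a connected subtree. Here edge (e,d) lies in no bag, so the decomposition is invalid.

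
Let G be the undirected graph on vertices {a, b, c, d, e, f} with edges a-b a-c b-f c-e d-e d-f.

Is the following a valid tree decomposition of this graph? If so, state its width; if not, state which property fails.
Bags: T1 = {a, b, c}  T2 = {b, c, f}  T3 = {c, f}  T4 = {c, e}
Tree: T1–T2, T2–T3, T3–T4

No — vertex d appears in no bag.

A tree decomposition must satisfy three properties: every vertex lies in some bag; for every edge, both endpoints lie together in some bag; and for every vertex, the bags containing it form a connected subtree. Here vertex d appears in no bag, so the decomposition is invalid.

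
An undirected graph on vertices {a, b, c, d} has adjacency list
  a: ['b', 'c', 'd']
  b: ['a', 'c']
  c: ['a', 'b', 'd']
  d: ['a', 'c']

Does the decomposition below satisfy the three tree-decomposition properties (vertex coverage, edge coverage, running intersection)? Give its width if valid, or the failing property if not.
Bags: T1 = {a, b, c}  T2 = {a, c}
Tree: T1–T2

A tree decomposition must satisfy three properties: every vertex lies in some bag; for every edge, both endpoints lie together in some bag; and for every vertex, the bags containing it form a connected subtree. Here vertex d appears in no bag, so the decomposition is invalid.

No — vertex d appears in no bag.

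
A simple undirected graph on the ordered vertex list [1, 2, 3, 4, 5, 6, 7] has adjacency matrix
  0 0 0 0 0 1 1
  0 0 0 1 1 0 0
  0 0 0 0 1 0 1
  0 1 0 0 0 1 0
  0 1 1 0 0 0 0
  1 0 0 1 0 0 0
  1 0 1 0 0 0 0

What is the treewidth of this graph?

2

A width-2 tree decomposition is:
Bags: B1 = {1, 6, 7}  B2 = {4, 6, 7}  B3 = {2, 4, 7}  B4 = {2, 5, 7}  B5 = {3, 5, 7}
Tree: B1–B2, B2–B3, B3–B4, B4–B5
Each bag holds 3 vertices, so the decomposition has width 2, which upper-bounds the treewidth. The edges 7–1–6–4–2–5–3–7 form a cycle, so G is not a tree and its treewidth is at least 2. Combining the bounds, tw(G) = 2.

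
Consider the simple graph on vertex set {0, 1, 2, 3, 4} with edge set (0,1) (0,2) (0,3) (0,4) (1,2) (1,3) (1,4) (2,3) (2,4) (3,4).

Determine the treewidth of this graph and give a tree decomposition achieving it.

A single bag containing all 5 vertices is trivially a valid decomposition of width 4. On the other hand G contains the 5-clique {0, 1, 2, 3, 4}. A clique must lie in a single bag of any decomposition, so no decomposition can have width below 4. The upper and lower bounds meet at 4, so that is the treewidth.

Treewidth 4.
One optimal decomposition is:
Bags: B1 = {0, 1, 2, 3, 4}
Tree: (single bag)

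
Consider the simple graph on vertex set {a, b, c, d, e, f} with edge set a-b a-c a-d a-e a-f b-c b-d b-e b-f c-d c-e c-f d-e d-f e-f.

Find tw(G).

5

A width-5 tree decomposition is:
Bags: B1 = {a, b, c, d, e, f}
Tree: (single bag)
With just one bag of size 6, the width is 6 − 1 = 5, so tw(G) ≤ 5. For the lower bound, the 6 vertices {a, b, c, d, e, f} are pairwise adjacent, and any tree decomposition puts a clique entirely inside one bag — forcing width ≥ 5. The upper and lower bounds meet at 5, so that is the treewidth.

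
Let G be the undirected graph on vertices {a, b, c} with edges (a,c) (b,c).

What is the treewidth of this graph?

A width-1 tree decomposition is:
Bags: B1 = {a, c}  B2 = {b, c}
Tree: B1–B2
Each bag holds 2 vertices, so the decomposition has width 1, which upper-bounds the treewidth. Since G has at least one edge (e.g. c–a), it is not an edgeless graph, so tw(G) ≥ 1. Hence tw(G) = 1 exactly.

1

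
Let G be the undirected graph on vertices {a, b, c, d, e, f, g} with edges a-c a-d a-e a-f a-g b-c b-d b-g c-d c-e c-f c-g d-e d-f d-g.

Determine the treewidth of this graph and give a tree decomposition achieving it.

Treewidth 3.
Bags: B1 = {a, c, d, e}  B2 = {a, c, d, f}  B3 = {a, c, d, g}  B4 = {b, c, d, g}
Tree: B1–B2, B1–B3, B3–B4

The largest bag has 4 vertices, giving width 3; this decomposition certifies tw(G) ≤ 3. On the other hand G contains the 4-clique {a, c, d, g}. A clique must lie in a single bag of any decomposition, so no decomposition can have width below 3. Therefore the treewidth is 3.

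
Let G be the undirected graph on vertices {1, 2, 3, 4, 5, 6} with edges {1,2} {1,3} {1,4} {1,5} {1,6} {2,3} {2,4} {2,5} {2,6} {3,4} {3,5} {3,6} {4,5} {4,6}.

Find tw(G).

4

A width-4 tree decomposition is:
Bags: B1 = {1, 2, 3, 4, 5}  B2 = {1, 2, 3, 4, 6}
Tree: B1–B2
Each bag holds 5 vertices, so the decomposition has width 4, which upper-bounds the treewidth. Conversely, {1, 2, 3, 4, 5} is a clique of size 5, and the vertices of any clique must share a bag in every tree decomposition; so some bag has ≥ 5 vertices and tw(G) ≥ 4. The upper and lower bounds meet at 4, so that is the treewidth.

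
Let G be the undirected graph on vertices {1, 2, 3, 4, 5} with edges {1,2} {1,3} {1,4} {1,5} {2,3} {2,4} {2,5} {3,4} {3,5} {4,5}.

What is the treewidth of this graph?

4

A width-4 tree decomposition is:
Bags: B1 = {1, 2, 3, 4, 5}
Tree: (single bag)
A single bag containing all 5 vertices is trivially a valid decomposition of width 4. On the other hand G contains the 5-clique {1, 2, 3, 4, 5}. A clique must lie in a single bag of any decomposition, so no decomposition can have width below 4. The upper and lower bounds meet at 4, so that is the treewidth.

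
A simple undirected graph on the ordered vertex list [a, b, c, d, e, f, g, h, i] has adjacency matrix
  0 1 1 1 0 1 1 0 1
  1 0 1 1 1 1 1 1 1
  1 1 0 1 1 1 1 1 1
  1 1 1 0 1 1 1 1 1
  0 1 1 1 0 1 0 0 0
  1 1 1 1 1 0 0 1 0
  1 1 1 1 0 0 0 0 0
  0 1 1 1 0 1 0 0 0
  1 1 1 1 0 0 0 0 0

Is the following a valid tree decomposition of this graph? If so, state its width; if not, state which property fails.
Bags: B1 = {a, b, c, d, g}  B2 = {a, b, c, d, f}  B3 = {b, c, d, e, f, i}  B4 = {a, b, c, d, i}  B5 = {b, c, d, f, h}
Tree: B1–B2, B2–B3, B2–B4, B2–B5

No — bags containing vertex i are not connected in the tree.

A tree decomposition must satisfy three properties: every vertex lies in some bag; for every edge, both endpoints lie together in some bag; and for every vertex, the bags containing it form a connected subtree. Here bags containing vertex i are not connected in the tree, so the decomposition is invalid.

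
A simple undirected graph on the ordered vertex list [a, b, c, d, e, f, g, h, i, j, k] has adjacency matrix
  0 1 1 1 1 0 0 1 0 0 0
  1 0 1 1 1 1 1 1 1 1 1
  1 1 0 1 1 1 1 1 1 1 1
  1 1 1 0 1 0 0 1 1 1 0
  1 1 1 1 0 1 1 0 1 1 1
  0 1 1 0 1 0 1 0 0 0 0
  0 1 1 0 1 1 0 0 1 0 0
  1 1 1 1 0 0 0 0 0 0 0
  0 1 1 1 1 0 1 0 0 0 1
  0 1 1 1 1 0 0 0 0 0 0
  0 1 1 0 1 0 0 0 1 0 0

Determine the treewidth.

4

A width-4 tree decomposition is:
Bags: B1 = {b, c, d, e, i}  B2 = {a, b, c, d, e}  B3 = {b, c, e, i, k}  B4 = {b, c, e, g, i}  B5 = {b, c, d, e, j}  B6 = {b, c, e, f, g}  B7 = {a, b, c, d, h}
Tree: B1–B2, B1–B3, B3–B4, B2–B5, B4–B6, B2–B7
Each bag holds 5 vertices, so the decomposition has width 4, which upper-bounds the treewidth. Conversely, {b, c, d, e, j} is a clique of size 5, and the vertices of any clique must share a bag in every tree decomposition; so some bag has ≥ 5 vertices and tw(G) ≥ 4. The upper and lower bounds meet at 4, so that is the treewidth.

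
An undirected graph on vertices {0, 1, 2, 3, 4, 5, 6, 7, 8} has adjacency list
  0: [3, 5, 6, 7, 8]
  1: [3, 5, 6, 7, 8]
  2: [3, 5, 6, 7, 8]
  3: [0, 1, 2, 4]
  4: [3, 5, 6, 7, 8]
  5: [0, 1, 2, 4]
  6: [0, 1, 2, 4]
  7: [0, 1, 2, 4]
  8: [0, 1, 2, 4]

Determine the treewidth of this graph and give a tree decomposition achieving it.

The largest bag has 5 vertices, giving width 4; this decomposition certifies tw(G) ≤ 4. For the lower bound: the 5 vertex sets {4,8}, {2,5}, {0,3}, {1}, {6} are disjoint, each induces a connected subgraph, and every pair is joined by at least one edge of G. Contracting each set to a single vertex therefore yields K_{5} as a minor, and since treewidth is minor-monotone, tw(G) ≥ tw(K_{5}) = 4. Combining the bounds, tw(G) = 4.

Treewidth 4.
One such decomposition:
Bags: B1 = {0, 1, 2, 4, 8}  B2 = {0, 1, 2, 4, 5}  B3 = {0, 1, 2, 3, 4}  B4 = {0, 1, 2, 4, 6}  B5 = {0, 1, 2, 4, 7}
Tree: B1–B2, B2–B3, B3–B4, B4–B5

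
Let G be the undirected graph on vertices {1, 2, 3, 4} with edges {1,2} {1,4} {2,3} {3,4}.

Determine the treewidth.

2

A width-2 tree decomposition is:
Bags: B1 = {2, 3, 4}  B2 = {1, 2, 4}
Tree: B1–B2
Each bag holds 3 vertices, so the decomposition has width 2, which upper-bounds the treewidth. The edges 4–3–2–1–4 form a cycle, so G is not a tree and its treewidth is at least 2. Combining the bounds, tw(G) = 2.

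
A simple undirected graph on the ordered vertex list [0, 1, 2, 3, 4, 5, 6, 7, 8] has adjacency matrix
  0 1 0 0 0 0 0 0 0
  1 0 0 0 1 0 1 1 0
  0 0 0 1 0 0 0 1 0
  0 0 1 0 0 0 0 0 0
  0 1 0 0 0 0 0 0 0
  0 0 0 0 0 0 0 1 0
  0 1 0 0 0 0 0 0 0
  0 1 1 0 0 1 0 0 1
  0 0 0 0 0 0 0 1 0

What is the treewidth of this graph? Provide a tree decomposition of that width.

Treewidth 1.
Bags: B1 = {1, 4}  B2 = {1, 7}  B3 = {7, 8}  B4 = {5, 7}  B5 = {2, 7}  B6 = {0, 1}  B7 = {1, 6}  B8 = {2, 3}
Tree: B1–B2, B2–B3, B3–B4, B3–B5, B2–B6, B6–B7, B5–B8

The largest bag has 2 vertices, giving width 1; this decomposition certifies tw(G) ≤ 1. G has an edge, so its treewidth is at least 1. Combining the bounds, tw(G) = 1.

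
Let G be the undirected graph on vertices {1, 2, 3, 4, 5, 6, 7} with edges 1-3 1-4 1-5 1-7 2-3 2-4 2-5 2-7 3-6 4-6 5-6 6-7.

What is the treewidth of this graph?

A width-3 tree decomposition is:
Bags: B1 = {1, 2, 6, 7}  B2 = {1, 2, 4, 6}  B3 = {1, 2, 5, 6}  B4 = {1, 2, 3, 6}
Tree: B1–B2, B2–B3, B3–B4
The largest bag has 4 vertices, giving width 3; this decomposition certifies tw(G) ≤ 3. For the lower bound: the 4 vertex sets {6,7}, {2,4}, {1}, {5} are disjoint, each induces a connected subgraph, and every pair is joined by at least one edge of G. Contracting each set to a single vertex therefore yields K_{4} as a minor, and since treewidth is minor-monotone, tw(G) ≥ tw(K_{4}) = 3. Hence tw(G) = 3 exactly.

3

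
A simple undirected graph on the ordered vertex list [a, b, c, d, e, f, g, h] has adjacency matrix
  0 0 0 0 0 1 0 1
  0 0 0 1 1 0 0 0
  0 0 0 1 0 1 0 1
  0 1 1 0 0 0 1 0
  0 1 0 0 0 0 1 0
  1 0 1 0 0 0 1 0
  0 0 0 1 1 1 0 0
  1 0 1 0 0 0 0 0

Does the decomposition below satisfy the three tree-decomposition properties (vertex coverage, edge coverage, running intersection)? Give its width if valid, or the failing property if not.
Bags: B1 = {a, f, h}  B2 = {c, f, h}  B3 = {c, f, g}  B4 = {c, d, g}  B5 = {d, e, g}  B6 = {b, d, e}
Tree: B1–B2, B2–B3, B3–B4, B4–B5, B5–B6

Yes; width 2.

Vertex coverage: the bags together contain {a, b, c, d, e, f, g, h}, the full vertex set. Edge coverage: each edge of G has both endpoints in at least one bag. Running intersection: for every vertex, the bags containing it form a connected subtree. All three properties hold, so this is a valid tree decomposition of width max|bag| − 1 = 2, and hence tw(G) ≤ 2.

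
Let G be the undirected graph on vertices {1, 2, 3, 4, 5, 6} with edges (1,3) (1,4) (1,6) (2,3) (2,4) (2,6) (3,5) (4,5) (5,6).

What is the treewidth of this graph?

A width-3 tree decomposition is:
Bags: B1 = {1, 3, 4, 6}  B2 = {3, 4, 5, 6}  B3 = {2, 3, 4, 6}
Tree: B1–B2, B2–B3
Each bag holds 4 vertices, so the decomposition has width 3, which upper-bounds the treewidth. For the lower bound: the 4 vertex sets {1,6}, {3,5}, {4}, {2} are disjoint, each induces a connected subgraph, and every pair is joined by at least one edge of G. Contracting each set to a single vertex therefore yields K_{4} as a minor, and since treewidth is minor-monotone, tw(G) ≥ tw(K_{4}) = 3. The upper and lower bounds meet at 3, so that is the treewidth.

3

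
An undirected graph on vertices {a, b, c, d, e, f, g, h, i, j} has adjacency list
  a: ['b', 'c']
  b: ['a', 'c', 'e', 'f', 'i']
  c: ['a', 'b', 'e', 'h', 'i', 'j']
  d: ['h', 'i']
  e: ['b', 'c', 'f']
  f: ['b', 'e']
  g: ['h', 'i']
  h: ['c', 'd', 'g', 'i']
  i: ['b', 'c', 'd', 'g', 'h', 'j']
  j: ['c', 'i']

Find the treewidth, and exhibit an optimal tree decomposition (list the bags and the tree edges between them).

Treewidth 2.
One such decomposition:
Bags: B1 = {b, c, i}  B2 = {a, b, c}  B3 = {b, c, e}  B4 = {c, h, i}  B5 = {d, h, i}  B6 = {g, h, i}  B7 = {b, e, f}  B8 = {c, i, j}
Tree: B1–B2, B2–B3, B1–B4, B4–B5, B4–B6, B3–B7, B1–B8

The largest bag has 3 vertices, giving width 2; this decomposition certifies tw(G) ≤ 2. Conversely, {a, b, c} is a clique of size 3, and the vertices of any clique must share a bag in every tree decomposition; so some bag has ≥ 3 vertices and tw(G) ≥ 2. Hence tw(G) = 2 exactly.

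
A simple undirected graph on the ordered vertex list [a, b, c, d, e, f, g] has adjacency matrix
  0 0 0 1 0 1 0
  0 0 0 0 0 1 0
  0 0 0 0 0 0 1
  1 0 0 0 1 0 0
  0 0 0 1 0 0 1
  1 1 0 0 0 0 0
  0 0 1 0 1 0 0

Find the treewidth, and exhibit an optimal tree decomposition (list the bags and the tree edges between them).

Treewidth 1.
One optimal decomposition is:
Bags: B1 = {c, g}  B2 = {e, g}  B3 = {d, e}  B4 = {a, d}  B5 = {a, f}  B6 = {b, f}
Tree: B1–B2, B2–B3, B3–B4, B4–B5, B5–B6

Each bag holds 2 vertices, so the decomposition has width 1, which upper-bounds the treewidth. Since G has at least one edge (e.g. c–g), it is not an edgeless graph, so tw(G) ≥ 1. Therefore the treewidth is 1.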